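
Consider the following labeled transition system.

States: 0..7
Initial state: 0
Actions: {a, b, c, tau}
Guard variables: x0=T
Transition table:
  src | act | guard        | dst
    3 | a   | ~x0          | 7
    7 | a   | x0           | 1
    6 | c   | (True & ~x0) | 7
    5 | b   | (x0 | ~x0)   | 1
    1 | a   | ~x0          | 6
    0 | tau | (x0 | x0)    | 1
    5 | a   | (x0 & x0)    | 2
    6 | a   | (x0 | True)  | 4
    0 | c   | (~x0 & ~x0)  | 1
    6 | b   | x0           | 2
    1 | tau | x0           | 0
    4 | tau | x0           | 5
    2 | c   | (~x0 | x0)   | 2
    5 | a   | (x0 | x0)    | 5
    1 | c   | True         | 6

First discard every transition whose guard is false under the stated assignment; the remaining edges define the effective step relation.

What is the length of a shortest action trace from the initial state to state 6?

Answer: 2

Trace:
BFS to 6:
  depth 0: {0}
  depth 1: {1}
  depth 2: {6}
6 enters at depth 2; path tau·c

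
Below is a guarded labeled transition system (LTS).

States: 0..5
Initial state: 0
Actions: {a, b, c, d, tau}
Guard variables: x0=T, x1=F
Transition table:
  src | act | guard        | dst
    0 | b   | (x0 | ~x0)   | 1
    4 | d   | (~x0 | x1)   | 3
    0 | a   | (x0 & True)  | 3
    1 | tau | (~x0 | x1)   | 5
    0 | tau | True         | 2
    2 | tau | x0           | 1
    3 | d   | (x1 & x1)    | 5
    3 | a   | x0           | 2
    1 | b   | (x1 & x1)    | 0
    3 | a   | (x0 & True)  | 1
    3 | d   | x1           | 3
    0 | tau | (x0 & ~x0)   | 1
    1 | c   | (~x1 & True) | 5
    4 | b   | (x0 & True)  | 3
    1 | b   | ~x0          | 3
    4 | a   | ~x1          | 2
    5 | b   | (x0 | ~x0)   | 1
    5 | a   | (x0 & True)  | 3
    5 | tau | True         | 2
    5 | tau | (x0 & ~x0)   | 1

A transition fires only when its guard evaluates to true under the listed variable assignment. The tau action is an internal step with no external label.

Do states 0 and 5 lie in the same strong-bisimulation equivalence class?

Answer: BISIMILAR

Trace:
Refine partition for ~:
  round 0: {{0,1,2,3,4,5}}
  round 1: {{0,5},{1},{2},{3},{4}}
stable after 2 split(s): 5 block(s)
[0]={0,5}  [5]={0,5}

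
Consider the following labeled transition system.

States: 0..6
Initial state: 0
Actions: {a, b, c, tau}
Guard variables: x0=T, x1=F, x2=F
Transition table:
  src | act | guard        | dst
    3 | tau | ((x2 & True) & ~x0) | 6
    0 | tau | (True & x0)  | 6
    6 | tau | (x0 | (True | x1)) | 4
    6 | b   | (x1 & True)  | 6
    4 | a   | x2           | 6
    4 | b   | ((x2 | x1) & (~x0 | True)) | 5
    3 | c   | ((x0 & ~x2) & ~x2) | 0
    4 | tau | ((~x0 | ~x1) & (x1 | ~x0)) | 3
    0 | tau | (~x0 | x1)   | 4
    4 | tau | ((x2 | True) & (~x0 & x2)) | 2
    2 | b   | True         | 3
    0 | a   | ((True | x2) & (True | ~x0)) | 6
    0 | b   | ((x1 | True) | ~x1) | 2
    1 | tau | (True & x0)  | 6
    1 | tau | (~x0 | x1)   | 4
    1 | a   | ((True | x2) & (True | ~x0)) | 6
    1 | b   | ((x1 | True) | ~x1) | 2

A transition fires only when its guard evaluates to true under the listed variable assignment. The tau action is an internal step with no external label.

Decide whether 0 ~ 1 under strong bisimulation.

Compute ~ classes (split until stable):
  P[0] = {{0,1,2,3,4,5,6}}
  P[1] = {{0,1},{2},{3},{4,5},{6}}
Fixed point at round 2; 5 class(es).
[0]={0,1}  [1]={0,1}

Answer: BISIMILAR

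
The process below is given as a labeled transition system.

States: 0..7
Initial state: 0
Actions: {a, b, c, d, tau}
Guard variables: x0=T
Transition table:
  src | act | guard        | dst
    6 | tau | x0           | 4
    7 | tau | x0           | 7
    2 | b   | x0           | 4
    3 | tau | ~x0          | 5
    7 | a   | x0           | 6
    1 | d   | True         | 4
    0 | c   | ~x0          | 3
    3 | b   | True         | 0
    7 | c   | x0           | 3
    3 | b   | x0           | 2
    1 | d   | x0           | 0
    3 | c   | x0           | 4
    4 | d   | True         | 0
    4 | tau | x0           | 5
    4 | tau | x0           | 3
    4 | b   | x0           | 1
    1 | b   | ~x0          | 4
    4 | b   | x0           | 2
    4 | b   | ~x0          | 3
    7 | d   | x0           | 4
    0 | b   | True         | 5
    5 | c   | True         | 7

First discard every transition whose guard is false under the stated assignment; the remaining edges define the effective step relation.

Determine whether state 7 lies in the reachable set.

After dropping false guards: 18 live edges.
depth 0: {0}
depth 1: {5}  cumulative {0,5}
depth 2: {7}  cumulative {0,5,7}
depth 3: {3,4,6}  cumulative {0,3,4,5,6,7}
depth 4: {1,2}  cumulative {0,1,2,3,4,5,6,7}
Reachable = {0,1,2,3,4,5,6,7}
witness 7: b·c

Answer: REACHABLE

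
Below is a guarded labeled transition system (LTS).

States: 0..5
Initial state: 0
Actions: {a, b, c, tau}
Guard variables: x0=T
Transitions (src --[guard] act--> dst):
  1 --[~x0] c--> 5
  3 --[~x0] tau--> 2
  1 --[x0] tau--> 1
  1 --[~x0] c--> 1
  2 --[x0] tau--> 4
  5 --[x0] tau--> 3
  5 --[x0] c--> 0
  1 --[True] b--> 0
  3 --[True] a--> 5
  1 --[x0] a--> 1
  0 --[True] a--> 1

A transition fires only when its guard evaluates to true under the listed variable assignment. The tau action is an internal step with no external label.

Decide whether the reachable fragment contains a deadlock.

Answer: DEADLOCK-FREE

Analysis:
R = {0,1}
  0: a→1  [1 exit(s)]
  1: a→1  b→0  tau→1  [3 exit(s)]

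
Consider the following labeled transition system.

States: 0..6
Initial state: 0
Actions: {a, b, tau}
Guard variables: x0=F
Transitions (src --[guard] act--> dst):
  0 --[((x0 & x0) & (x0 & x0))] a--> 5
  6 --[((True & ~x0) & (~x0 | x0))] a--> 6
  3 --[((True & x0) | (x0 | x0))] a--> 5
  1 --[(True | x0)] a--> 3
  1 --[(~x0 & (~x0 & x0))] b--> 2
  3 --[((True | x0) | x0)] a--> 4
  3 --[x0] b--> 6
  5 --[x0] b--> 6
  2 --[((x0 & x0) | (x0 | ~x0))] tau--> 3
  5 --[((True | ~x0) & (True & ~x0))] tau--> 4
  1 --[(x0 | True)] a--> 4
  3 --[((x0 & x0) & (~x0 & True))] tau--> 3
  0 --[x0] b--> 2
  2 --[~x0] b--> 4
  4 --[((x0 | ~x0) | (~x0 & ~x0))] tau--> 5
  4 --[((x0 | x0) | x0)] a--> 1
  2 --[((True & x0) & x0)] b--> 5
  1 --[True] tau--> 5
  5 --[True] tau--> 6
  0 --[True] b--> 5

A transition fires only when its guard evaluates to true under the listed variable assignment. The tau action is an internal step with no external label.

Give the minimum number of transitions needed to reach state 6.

Answer: 2

Trace:
Breadth-first toward 6:
  L0 = {0}
  L1 = {5}
  L2 = {4,6}
6 enters at depth 2; path b·tau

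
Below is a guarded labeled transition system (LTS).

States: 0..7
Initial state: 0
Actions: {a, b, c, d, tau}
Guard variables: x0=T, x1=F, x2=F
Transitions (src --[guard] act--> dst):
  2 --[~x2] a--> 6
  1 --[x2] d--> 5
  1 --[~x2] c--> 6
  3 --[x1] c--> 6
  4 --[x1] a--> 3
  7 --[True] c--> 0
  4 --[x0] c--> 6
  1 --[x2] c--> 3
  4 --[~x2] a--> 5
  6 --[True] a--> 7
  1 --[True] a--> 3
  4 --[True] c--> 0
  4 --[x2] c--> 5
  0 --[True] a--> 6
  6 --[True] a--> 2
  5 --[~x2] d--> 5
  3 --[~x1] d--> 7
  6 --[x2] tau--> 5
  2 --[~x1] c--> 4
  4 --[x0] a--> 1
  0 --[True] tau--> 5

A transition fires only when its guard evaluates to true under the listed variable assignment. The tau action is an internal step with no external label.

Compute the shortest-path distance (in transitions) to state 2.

Layered search for 2:
  L0 = {0}
  L1 = {5,6}
  L2 = {2,7}
first hit 2 at d=2 via a·a

Answer: 2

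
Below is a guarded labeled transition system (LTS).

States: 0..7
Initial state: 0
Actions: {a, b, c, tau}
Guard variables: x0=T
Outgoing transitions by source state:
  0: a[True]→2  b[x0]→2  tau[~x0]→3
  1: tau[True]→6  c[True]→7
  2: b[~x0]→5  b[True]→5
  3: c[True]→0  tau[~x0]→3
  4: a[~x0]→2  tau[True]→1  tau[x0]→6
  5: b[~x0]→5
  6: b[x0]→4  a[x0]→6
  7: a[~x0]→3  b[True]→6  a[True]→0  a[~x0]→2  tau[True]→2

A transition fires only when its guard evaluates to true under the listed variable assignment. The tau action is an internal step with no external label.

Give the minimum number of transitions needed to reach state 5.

Breadth-first toward 5:
  Layer 0: {0}
  Layer 1: {2}
  Layer 2: {5}
first hit 5 at d=2 via a·b

Answer: 2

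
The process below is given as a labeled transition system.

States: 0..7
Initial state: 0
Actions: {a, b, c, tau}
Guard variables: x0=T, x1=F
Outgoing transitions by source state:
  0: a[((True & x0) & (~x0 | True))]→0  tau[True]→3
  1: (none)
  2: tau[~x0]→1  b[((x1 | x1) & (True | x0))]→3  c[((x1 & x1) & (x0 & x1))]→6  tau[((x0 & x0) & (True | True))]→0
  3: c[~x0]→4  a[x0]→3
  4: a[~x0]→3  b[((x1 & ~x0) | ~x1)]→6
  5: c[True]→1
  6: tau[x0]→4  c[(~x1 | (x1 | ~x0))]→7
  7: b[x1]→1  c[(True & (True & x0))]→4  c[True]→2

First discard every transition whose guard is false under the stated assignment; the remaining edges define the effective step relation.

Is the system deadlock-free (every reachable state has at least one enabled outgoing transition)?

Reachable = {0,3}
  0: a→0  tau→3  [deg 2]
  3: a→3  [deg 1]

Answer: DEADLOCK-FREE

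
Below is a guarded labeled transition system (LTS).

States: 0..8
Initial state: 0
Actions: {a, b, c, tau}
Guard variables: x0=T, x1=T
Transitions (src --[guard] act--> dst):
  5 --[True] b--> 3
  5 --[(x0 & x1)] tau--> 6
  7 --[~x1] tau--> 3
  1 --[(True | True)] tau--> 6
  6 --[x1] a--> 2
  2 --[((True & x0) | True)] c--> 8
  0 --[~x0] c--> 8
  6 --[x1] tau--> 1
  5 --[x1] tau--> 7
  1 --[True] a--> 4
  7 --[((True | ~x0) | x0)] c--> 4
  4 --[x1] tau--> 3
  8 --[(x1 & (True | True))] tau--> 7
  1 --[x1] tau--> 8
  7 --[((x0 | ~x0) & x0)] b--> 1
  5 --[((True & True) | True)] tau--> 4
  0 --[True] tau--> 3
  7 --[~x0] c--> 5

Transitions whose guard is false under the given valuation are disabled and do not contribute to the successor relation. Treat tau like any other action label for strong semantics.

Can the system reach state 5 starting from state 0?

After dropping false guards: 15 live edges.
L0 = {0}
L1 = {3}  total {0,3}
R = {0,3}

Answer: UNREACHABLE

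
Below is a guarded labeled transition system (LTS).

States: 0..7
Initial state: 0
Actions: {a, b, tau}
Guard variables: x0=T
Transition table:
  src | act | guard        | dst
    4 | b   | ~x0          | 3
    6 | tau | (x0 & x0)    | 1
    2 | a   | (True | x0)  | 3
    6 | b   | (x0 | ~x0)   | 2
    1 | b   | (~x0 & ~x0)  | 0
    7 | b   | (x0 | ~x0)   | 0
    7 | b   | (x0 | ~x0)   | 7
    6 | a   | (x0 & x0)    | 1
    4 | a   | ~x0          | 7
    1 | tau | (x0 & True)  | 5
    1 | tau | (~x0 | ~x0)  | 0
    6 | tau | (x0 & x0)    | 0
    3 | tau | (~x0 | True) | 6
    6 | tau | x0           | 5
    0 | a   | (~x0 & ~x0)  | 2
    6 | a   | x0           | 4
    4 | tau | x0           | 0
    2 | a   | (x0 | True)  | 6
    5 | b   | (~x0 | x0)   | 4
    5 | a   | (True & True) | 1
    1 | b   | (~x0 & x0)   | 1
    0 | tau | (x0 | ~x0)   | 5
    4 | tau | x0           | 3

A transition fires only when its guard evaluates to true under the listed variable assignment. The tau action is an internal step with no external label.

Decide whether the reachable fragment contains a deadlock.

Answer: DEADLOCK-FREE

Trace:
R = {0,1,2,3,4,5,6}
  0: tau→5  [1 out]
  1: tau→5  [1 out]
  2: a→3  a→6  [2 out]
  3: tau→6  [1 out]
  4: tau→0  tau→3  [2 out]
  5: a→1  b→4  [2 out]
  6: a→1  a→4  b→2  tau→0  tau→1  tau→5  [6 out]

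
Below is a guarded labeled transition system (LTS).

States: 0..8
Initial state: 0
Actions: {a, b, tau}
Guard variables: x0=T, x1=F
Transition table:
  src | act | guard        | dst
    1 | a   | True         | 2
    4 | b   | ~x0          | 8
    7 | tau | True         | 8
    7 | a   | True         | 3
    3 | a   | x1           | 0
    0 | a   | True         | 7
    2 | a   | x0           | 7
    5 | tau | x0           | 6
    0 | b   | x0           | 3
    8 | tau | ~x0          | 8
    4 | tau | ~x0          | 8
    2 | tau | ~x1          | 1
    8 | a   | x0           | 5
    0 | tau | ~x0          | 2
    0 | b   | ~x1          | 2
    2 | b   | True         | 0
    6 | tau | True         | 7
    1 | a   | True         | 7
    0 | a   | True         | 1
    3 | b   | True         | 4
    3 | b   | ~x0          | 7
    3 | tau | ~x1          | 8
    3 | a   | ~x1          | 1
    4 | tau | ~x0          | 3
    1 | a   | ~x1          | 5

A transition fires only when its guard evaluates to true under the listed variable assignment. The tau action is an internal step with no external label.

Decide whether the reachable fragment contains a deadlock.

Answer: DEADLOCK at state 4

Analysis:
Reachable = {0,1,2,3,4,5,6,7,8}
  0: a→1  a→7  b→2  b→3  [deg 4]
  1: a→2  a→5  a→7  [deg 3]
  2: a→7  b→0  tau→1  [deg 3]
  3: a→1  b→4  tau→8  [deg 3]
  4: ∅  [no exit]
  5: tau→6  [deg 1]
  6: tau→7  [deg 1]
  7: a→3  tau→8  [deg 2]
  8: a→5  [deg 1]
Path to 4: b·b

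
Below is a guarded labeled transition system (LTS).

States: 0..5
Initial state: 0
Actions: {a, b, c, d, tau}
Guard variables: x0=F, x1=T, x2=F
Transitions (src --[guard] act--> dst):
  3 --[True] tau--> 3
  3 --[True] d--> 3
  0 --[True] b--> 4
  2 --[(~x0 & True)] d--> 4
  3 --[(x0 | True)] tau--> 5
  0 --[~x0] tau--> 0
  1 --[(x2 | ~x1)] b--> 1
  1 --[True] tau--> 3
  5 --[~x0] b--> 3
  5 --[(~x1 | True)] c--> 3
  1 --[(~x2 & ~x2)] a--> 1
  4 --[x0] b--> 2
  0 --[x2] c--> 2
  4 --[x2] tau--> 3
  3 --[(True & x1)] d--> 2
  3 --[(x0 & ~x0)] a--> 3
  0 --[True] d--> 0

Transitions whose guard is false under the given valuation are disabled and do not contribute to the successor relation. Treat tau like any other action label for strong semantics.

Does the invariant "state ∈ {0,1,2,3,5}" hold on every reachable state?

Answer: INVARIANT VIOLATED at state 4

Analysis:
Allowed set {0,1,2,3,5}
Reachable = {0,4}
  0: ok
  4: VIOLATES
counterexample path to 4: b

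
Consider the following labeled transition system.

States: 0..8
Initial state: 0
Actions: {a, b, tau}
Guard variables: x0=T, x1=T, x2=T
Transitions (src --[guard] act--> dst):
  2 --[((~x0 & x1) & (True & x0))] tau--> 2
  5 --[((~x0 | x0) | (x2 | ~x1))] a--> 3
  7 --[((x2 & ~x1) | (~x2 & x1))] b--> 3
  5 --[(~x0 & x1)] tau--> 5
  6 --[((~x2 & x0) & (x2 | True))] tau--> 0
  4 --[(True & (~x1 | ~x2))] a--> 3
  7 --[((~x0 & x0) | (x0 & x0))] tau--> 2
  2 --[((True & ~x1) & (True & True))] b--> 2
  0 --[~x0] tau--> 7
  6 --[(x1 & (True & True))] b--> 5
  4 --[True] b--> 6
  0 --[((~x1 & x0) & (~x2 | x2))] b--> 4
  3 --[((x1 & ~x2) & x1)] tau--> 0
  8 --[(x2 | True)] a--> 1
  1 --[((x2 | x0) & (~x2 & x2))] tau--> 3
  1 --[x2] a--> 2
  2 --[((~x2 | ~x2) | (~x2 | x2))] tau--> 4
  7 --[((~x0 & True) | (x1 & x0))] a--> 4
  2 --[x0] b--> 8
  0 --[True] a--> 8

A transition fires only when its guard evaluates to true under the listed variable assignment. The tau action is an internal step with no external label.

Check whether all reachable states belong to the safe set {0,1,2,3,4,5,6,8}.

Answer: INVARIANT HOLDS

Trace:
Inv-set: {0,1,2,3,4,5,6,8}
Reachable = {0,1,2,3,4,5,6,8}
  0: safe
  1: safe
  2: safe
  3: safe
  4: safe
  5: safe
  6: safe
  8: safe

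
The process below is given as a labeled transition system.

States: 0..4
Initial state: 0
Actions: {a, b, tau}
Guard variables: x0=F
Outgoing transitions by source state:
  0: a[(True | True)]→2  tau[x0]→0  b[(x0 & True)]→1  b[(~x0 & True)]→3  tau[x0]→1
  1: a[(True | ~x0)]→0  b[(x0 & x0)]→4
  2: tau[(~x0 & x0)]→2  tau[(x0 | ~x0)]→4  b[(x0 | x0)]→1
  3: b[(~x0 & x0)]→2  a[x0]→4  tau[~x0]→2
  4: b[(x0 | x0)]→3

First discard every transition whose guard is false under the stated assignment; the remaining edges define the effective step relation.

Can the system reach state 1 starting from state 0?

After dropping false guards: 5 live edges.
depth 0: {0}
depth 1: {2,3}  cumulative {0,2,3}
depth 2: {4}  cumulative {0,2,3,4}
R = {0,2,3,4}

Answer: UNREACHABLE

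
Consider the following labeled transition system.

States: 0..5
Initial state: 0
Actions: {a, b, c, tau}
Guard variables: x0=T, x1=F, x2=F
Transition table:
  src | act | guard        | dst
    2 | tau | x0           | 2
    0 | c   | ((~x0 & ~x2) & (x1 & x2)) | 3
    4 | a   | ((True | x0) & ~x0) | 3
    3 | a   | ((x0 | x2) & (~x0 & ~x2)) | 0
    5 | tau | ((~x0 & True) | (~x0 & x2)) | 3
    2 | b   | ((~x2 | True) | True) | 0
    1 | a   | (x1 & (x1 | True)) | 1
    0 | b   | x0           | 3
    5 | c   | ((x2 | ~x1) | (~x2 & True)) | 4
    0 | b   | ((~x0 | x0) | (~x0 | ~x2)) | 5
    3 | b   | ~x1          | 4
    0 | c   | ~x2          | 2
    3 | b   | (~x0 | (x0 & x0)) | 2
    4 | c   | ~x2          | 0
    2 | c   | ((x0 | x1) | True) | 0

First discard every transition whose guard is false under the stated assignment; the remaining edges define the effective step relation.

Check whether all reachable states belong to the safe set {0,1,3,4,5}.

Answer: INVARIANT VIOLATED at state 2

Working:
Allowed set {0,1,3,4,5}
R = {0,2,3,4,5}
  0: ✓
  2: outside
  3: ✓
  4: ✓
  5: ✓
counterexample path to 2: c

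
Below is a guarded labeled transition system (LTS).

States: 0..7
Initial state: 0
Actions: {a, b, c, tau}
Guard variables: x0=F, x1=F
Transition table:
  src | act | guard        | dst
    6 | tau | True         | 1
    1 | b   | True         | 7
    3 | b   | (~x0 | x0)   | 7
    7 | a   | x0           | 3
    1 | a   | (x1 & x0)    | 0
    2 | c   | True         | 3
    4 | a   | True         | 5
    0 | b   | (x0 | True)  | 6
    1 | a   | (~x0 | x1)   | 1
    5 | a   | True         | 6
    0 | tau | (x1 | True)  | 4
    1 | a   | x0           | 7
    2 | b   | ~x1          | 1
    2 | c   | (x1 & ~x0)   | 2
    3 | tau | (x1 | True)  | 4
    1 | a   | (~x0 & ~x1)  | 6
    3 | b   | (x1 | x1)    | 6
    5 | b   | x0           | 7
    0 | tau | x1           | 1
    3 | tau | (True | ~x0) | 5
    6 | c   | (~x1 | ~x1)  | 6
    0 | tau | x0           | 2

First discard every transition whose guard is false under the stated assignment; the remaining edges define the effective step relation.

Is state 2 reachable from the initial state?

Answer: UNREACHABLE

Working:
After dropping false guards: 14 live edges.
Layer 0: {0}
Layer 1: {4,6}  total {0,4,6}
Layer 2: {1,5}  total {0,1,4,5,6}
Layer 3: {7}  total {0,1,4,5,6,7}
R = {0,1,4,5,6,7}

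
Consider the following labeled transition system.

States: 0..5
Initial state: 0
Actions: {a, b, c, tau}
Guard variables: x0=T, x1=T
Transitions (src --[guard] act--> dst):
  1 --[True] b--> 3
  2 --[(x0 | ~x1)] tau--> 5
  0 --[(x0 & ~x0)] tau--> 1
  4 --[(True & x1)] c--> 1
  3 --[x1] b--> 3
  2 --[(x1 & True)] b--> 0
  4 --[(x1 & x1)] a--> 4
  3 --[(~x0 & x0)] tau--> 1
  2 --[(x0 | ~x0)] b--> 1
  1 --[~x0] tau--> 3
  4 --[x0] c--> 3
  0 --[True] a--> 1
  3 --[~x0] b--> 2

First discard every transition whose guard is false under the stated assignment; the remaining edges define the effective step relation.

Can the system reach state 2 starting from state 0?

Answer: UNREACHABLE

Working:
9 transition(s) survive guard evaluation.
depth 0: {0}
depth 1: {1}  now seen {0,1}
depth 2: {3}  now seen {0,1,3}
Reachable = {0,1,3}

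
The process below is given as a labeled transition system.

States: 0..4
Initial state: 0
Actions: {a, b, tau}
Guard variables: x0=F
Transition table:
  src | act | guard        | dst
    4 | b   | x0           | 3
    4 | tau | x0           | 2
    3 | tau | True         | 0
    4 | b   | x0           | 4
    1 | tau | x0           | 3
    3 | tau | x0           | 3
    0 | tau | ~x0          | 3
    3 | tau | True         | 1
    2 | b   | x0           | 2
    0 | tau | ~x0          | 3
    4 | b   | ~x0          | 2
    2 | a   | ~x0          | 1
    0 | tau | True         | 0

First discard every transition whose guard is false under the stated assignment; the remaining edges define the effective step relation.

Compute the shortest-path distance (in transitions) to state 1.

Answer: 2

Trace:
BFS to 1:
  L0 = {0}
  L1 = {3}
  L2 = {1}
depth(1)=2, e.g. tau·tau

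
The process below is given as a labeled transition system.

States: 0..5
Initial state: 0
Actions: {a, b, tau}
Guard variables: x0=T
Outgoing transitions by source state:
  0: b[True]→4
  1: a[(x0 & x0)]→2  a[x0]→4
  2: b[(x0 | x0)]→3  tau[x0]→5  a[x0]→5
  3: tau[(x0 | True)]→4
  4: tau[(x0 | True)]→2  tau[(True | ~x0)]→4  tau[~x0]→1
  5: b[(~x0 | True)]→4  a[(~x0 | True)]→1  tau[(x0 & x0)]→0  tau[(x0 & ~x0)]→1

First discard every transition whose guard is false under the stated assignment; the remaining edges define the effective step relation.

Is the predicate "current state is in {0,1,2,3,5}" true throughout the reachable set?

Answer: INVARIANT VIOLATED at state 4

Analysis:
Safe = {0,1,2,3,5}
Reach set: {0,1,2,3,4,5}
  0: ✓
  1: ✓
  2: ✓
  3: ✓
  4: VIOLATES
  5: ✓
witness against invariant: b → 4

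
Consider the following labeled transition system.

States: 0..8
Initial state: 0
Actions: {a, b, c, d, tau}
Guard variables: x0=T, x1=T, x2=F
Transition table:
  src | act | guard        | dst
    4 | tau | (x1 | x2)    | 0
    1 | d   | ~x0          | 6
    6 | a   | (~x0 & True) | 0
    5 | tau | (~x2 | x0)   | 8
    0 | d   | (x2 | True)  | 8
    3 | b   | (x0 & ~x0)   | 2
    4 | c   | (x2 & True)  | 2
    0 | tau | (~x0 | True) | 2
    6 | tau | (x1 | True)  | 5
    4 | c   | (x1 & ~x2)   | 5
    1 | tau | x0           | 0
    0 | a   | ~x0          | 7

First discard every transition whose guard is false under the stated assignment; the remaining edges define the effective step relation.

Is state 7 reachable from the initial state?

After dropping false guards: 7 live edges.
L0 = {0}
L1 = {2,8}  now seen {0,2,8}
R = {0,2,8}

Answer: UNREACHABLE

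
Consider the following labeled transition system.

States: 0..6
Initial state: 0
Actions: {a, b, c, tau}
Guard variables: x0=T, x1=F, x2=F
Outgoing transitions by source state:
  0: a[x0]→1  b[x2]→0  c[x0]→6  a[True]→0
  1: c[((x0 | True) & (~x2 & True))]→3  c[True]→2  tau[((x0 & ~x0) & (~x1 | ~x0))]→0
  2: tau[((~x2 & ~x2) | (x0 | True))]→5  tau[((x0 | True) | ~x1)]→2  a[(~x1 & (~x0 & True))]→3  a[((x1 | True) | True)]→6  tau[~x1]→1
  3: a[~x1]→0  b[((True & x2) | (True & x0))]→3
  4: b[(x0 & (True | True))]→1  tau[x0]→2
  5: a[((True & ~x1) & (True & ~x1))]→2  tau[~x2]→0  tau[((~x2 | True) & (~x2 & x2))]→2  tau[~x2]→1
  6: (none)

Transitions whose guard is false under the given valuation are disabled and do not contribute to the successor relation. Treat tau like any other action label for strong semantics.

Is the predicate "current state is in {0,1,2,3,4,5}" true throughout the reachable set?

Answer: INVARIANT VIOLATED at state 6

Analysis:
Inv-set: {0,1,2,3,4,5}
Reachable = {0,1,2,3,5,6}
  0: ✓
  1: ✓
  2: ✓
  3: ✓
  5: ✓
  6: outside
witness against invariant: c → 6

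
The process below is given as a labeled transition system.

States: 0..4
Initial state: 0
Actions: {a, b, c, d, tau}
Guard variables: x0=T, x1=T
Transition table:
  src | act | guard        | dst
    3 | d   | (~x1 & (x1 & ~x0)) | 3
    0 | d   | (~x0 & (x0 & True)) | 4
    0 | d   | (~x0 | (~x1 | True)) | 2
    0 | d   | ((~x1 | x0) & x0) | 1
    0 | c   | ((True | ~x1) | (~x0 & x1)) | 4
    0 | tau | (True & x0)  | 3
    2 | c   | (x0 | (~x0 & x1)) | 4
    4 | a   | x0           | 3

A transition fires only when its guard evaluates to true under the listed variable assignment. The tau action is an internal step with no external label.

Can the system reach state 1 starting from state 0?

Answer: REACHABLE

Analysis:
6 transition(s) survive guard evaluation.
Layer 0: {0}
Layer 1: {1,2,3,4}  cumulative {0,1,2,3,4}
R = {0,1,2,3,4}
trace reaching 1: d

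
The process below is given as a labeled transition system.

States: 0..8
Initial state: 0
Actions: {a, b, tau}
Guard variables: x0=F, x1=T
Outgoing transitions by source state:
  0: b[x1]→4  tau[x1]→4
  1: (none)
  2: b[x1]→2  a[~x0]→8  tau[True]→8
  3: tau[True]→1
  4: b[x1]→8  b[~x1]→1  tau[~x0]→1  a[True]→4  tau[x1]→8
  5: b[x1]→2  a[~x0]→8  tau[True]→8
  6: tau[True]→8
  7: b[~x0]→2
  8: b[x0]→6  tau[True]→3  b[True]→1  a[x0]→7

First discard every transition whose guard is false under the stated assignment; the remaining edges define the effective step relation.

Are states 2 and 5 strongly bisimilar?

Refine partition for ~:
  P[0] = {{0,1,2,3,4,5,6,7,8}}
  P[1] = {{0,8},{1},{2,4,5},{3,6},{7}}
  P[2] = {{0},{1},{2,5},{3},{4},{6},{7},{8}}
Fixed point at round 3; 8 class(es).
[2]={2,5}  [5]={2,5}

Answer: BISIMILAR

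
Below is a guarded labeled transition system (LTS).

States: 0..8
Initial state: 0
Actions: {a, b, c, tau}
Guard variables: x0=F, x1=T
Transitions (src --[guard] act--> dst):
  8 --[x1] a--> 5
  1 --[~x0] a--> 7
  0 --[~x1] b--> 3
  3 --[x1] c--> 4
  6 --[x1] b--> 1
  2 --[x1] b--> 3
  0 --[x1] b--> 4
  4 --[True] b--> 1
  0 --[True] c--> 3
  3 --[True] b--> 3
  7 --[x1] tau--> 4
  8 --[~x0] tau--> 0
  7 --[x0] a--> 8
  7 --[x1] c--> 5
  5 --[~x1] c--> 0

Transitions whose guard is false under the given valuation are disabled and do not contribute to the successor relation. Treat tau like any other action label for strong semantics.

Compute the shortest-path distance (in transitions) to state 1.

BFS to 1:
  Layer 0: {0}
  Layer 1: {3,4}
  Layer 2: {1}
depth(1)=2, e.g. b·b

Answer: 2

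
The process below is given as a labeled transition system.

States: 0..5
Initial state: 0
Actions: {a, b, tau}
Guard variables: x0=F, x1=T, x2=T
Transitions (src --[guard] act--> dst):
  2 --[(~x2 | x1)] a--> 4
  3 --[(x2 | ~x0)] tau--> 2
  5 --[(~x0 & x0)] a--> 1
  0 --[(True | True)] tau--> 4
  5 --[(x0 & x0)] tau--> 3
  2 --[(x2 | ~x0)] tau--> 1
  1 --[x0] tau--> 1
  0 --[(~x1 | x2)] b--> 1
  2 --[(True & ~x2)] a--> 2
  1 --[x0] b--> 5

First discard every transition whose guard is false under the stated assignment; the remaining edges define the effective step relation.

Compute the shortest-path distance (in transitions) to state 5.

Answer: UNREACHABLE

Trace:
BFS to 5:
  L0 = {0}
  L1 = {1,4}
5 never appears.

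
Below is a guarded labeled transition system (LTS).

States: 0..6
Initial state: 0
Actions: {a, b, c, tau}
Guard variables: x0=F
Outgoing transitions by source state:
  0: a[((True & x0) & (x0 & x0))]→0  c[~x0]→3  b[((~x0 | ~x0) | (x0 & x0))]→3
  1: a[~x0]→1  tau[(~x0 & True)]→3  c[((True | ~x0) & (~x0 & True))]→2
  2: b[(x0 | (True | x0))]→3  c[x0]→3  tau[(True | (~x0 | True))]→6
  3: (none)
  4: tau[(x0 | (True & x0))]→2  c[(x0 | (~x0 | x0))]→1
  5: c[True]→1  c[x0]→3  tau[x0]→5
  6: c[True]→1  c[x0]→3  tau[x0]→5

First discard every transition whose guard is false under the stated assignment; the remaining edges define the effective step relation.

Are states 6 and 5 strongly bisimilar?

Refine partition for ~:
  P[0] = {{0,1,2,3,4,5,6}}
  P[1] = {{0},{1},{2},{3},{4,5,6}}
5 equivalence class(es) (converged in 2)
class of 6: {4,5,6}; class of 5: {4,5,6}

Answer: BISIMILAR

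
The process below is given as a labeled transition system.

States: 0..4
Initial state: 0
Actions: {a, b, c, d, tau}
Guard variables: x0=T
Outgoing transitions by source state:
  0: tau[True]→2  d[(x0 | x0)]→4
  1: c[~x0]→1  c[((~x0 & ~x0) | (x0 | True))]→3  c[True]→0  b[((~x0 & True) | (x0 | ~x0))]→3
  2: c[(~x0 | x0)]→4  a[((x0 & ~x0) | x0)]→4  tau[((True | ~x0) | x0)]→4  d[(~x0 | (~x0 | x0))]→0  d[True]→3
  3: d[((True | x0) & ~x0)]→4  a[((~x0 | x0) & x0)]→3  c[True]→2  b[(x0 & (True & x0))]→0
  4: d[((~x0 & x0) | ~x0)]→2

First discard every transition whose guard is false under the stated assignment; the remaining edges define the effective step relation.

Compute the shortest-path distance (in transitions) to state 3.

Answer: 2

Analysis:
Layered search for 3:
  L0 = {0}
  L1 = {2,4}
  L2 = {3}
depth(3)=2, e.g. tau·d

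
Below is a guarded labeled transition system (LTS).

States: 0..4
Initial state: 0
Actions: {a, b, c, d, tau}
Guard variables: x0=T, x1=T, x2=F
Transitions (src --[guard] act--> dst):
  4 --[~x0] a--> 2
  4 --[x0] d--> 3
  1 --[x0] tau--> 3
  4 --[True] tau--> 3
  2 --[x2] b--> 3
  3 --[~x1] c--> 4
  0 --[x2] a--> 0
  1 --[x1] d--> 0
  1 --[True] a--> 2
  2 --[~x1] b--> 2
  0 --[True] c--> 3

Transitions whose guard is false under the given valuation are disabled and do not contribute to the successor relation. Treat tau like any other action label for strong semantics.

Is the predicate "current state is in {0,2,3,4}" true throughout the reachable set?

Allowed set {0,2,3,4}
R = {0,3}
  0: ok
  3: ok

Answer: INVARIANT HOLDS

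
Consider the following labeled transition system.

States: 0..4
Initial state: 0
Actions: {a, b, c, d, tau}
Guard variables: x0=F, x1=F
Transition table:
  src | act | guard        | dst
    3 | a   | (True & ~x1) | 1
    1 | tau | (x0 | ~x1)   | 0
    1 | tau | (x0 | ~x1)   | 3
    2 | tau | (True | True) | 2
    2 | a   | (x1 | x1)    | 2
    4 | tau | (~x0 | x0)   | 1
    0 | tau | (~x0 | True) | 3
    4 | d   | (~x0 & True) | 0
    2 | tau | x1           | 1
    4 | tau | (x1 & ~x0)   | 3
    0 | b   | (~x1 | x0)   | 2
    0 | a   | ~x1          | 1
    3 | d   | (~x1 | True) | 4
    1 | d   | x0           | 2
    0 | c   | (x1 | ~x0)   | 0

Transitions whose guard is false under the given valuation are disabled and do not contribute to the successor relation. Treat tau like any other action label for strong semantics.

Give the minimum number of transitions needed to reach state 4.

BFS to 4:
  L0 = {0}
  L1 = {1,2,3}
  L2 = {4}
depth(4)=2, e.g. tau·d

Answer: 2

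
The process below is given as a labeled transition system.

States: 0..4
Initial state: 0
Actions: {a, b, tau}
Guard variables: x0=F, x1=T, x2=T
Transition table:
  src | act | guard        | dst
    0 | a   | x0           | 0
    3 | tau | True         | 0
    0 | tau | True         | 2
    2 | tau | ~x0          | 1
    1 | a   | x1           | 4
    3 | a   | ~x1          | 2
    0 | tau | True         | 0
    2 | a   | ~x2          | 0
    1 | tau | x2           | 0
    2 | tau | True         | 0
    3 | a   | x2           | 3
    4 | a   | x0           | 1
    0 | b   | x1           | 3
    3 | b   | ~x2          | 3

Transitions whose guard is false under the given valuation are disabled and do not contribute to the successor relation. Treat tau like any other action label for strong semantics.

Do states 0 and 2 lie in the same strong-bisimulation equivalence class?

Answer: NOT BISIMILAR

Trace:
Compute ~ classes (split until stable):
  round 0: {{0,1,2,3,4}}
  round 1: {{0},{1,3},{2},{4}}
  round 2: {{0},{1},{2},{3},{4}}
5 equivalence class(es) (converged in 3)
[0]={0}  [2]={2}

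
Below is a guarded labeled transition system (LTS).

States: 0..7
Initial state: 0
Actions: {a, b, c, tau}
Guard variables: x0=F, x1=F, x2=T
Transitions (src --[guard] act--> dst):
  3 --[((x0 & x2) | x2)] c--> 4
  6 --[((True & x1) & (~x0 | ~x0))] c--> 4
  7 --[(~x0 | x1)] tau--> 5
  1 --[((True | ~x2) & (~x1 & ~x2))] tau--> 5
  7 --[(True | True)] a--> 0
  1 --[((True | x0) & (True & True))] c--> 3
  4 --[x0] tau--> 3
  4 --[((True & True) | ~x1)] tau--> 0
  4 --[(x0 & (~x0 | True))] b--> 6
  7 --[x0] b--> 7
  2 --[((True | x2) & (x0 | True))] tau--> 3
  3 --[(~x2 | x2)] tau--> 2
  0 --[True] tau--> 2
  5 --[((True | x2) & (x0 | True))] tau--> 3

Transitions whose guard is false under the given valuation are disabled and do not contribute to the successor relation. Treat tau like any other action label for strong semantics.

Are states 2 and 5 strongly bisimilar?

Compute ~ classes (split until stable):
  π0 = {{0,1,2,3,4,5,6,7}}
  π1 = {{0,2,4,5},{1},{3},{6},{7}}
  π2 = {{0,4},{1},{2,5},{3},{6},{7}}
  π3 = {{0},{1},{2,5},{3},{4},{6},{7}}
7 equivalence class(es) (converged in 4)
class of 2: {2,5}; class of 5: {2,5}

Answer: BISIMILAR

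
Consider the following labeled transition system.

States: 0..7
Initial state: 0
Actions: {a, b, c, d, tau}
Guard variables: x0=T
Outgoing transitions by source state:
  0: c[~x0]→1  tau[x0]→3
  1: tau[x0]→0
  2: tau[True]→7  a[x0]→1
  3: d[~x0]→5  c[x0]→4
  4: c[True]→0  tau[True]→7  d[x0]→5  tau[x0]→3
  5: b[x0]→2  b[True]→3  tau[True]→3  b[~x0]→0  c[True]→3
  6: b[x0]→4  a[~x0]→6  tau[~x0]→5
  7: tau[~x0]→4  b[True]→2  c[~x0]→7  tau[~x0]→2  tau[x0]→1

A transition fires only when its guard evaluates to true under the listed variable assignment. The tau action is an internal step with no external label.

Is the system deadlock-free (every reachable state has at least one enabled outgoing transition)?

Answer: DEADLOCK-FREE

Trace:
Reachable = {0,1,2,3,4,5,7}
  0: tau→3  [deg 1]
  1: tau→0  [deg 1]
  2: a→1  tau→7  [deg 2]
  3: c→4  [deg 1]
  4: c→0  d→5  tau→3  tau→7  [deg 4]
  5: b→2  b→3  c→3  tau→3  [deg 4]
  7: b→2  tau→1  [deg 2]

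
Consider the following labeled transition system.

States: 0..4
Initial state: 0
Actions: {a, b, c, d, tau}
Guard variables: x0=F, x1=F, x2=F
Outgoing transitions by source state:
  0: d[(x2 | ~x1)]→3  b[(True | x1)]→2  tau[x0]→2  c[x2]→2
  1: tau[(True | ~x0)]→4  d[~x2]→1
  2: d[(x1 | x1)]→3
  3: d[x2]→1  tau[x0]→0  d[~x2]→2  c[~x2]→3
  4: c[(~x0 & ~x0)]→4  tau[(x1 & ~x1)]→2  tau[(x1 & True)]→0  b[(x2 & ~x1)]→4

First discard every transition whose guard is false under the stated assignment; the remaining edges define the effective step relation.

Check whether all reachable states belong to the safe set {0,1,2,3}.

Inv-set: {0,1,2,3}
Reach set: {0,2,3}
  0: ✓
  2: ✓
  3: ✓

Answer: INVARIANT HOLDS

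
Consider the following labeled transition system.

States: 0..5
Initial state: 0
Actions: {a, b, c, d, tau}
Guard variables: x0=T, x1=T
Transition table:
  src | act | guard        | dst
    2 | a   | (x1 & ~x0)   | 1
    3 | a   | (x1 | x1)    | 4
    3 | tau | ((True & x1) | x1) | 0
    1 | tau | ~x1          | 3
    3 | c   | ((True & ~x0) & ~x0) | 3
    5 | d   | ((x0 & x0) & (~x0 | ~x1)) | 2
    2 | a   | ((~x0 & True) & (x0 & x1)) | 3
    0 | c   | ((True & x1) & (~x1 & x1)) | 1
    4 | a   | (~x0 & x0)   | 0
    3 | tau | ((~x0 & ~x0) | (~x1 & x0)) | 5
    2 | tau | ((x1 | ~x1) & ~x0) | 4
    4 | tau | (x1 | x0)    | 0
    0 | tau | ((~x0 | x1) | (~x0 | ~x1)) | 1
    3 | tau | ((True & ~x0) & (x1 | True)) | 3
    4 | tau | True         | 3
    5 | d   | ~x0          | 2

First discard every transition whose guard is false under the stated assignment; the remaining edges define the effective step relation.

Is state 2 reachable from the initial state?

5 transition(s) survive guard evaluation.
L0 = {0}
L1 = {1}  total {0,1}
R = {0,1}

Answer: UNREACHABLE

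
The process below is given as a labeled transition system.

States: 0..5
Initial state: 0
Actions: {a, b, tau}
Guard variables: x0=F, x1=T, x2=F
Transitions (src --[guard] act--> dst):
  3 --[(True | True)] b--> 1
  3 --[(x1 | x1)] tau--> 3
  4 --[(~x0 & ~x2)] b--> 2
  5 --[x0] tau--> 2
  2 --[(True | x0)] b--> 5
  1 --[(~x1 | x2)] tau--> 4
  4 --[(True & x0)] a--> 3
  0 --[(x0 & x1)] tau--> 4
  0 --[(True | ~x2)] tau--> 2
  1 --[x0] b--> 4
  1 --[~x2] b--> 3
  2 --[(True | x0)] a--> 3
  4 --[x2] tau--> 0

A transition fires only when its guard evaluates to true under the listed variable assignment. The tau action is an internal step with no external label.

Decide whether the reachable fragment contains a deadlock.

Answer: DEADLOCK at state 5

Working:
Reach set: {0,1,2,3,5}
  0: tau→2  [deg 1]
  1: b→3  [deg 1]
  2: a→3  b→5  [deg 2]
  3: b→1  tau→3  [deg 2]
  5: ∅  [no exit]
Path to 5: tau·b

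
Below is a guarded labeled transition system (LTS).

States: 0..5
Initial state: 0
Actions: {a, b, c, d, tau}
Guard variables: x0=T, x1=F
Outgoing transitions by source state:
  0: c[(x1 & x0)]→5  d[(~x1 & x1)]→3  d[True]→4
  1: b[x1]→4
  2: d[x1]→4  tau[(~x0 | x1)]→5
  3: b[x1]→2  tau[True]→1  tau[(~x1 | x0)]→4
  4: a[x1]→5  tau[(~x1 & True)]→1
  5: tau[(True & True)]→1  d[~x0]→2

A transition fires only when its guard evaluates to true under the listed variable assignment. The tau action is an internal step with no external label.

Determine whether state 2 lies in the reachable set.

Answer: UNREACHABLE

Analysis:
Guard filter leaves 5 enabled edge(s).
Layer 0: {0}
Layer 1: {4}  now seen {0,4}
Layer 2: {1}  now seen {0,1,4}
R = {0,1,4}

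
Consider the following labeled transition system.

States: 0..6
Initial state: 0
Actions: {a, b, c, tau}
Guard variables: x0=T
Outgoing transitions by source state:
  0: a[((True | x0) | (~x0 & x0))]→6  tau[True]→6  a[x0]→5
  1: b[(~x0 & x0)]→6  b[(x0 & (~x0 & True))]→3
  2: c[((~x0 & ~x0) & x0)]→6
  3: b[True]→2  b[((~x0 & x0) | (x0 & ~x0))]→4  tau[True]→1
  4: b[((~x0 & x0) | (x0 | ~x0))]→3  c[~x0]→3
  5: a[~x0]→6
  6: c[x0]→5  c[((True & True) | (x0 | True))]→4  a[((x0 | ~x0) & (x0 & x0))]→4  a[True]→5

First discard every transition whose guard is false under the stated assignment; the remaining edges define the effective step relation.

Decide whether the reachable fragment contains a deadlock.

Answer: DEADLOCK at state 1

Working:
Reachable = {0,1,2,3,4,5,6}
  0: a→5  a→6  tau→6  [3 out]
  1: ∅  [deadlock]
  2: ∅  [deadlock]
  3: b→2  tau→1  [2 out]
  4: b→3  [1 out]
  5: ∅  [deadlock]
  6: a→4  a→5  c→4  c→5  [4 out]
witness 1: a·c·b·tau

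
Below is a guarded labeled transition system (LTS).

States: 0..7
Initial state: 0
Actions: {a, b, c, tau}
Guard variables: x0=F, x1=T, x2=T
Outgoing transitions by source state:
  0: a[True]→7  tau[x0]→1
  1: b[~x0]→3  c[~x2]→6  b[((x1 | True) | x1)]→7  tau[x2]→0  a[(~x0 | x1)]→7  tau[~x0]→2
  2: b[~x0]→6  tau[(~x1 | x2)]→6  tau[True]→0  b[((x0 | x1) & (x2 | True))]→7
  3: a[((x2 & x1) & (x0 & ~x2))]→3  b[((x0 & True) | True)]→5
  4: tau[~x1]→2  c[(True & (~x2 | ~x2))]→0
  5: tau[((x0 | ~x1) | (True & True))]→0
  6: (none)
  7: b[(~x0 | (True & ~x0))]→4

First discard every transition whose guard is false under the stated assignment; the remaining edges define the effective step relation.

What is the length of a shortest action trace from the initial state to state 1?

Answer: UNREACHABLE

Analysis:
BFS to 1:
  Layer 0: {0}
  Layer 1: {7}
  Layer 2: {4}
1 never appears.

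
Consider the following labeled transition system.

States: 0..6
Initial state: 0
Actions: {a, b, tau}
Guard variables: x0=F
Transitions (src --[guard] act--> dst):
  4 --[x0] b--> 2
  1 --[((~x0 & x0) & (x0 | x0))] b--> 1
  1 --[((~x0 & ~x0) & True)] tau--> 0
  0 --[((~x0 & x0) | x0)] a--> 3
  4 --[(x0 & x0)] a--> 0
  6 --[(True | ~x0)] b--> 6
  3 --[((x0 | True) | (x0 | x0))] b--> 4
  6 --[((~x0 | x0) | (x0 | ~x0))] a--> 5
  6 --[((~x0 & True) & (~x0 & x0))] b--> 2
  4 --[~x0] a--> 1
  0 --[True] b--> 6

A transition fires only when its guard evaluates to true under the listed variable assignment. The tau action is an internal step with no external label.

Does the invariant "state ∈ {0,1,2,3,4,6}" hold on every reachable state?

Answer: INVARIANT VIOLATED at state 5

Analysis:
Allowed set {0,1,2,3,4,6}
Reach set: {0,5,6}
  0: ✓
  5: outside
  6: ✓
counterexample path to 5: b·a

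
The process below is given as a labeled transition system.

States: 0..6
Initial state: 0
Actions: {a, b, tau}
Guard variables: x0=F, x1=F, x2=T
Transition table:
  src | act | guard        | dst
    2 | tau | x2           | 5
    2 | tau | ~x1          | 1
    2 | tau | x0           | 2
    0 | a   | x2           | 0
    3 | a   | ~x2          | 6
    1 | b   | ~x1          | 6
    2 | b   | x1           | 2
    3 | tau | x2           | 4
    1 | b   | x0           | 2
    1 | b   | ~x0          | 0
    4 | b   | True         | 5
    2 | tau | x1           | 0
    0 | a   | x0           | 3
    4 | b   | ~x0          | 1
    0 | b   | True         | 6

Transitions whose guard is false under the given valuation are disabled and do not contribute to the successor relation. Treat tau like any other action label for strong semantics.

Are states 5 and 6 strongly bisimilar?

Answer: BISIMILAR

Analysis:
Refine partition for ~:
  round 0: {{0,1,2,3,4,5,6}}
  round 1: {{0},{1,4},{2,3},{5,6}}
  round 2: {{0},{1},{2},{3},{4},{5,6}}
Fixed point at round 3; 6 class(es).
5∈{5,6}, 6∈{5,6}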